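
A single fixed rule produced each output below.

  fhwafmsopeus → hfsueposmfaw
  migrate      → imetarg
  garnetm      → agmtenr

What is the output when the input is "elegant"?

The rule is to reverse the string, then move the last 2 characters to the front (rotate right by 2).
Starting from "elegant": after the first operation, "tnagele"; after the second, "letnage".

letnage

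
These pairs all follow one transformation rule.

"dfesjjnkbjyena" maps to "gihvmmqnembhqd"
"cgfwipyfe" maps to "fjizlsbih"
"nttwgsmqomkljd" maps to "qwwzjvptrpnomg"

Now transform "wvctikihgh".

zyfwlnlkjk

The pattern: shift every letter 3 places forward in the alphabet (wrapping around).
So "wvctikihgh" becomes "zyfwlnlkjk".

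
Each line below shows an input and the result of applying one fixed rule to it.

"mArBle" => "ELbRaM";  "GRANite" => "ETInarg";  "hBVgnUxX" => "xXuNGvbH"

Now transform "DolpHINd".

DnihPLOd

Each output is the input with this applied: reverse the string, then flip the case of every letter.
Working it through for "DolpHINd": intermediate "dNIHploD", final "DnihPLOd".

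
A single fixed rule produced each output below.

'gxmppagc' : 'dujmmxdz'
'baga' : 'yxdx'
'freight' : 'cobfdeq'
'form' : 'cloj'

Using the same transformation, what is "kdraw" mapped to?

What's happening: shift every letter 3 places backward in the alphabet (wrapping around).
On "kdraw" that produces "haoxt".

haoxt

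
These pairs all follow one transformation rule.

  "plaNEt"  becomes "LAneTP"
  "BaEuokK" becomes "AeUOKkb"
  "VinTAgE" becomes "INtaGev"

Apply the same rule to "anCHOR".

Looking at the pairs, the operation is to move the first character to the end, then flip the case of every letter.
"anCHOR" → "nCHORa" → "NchorA".

NchorA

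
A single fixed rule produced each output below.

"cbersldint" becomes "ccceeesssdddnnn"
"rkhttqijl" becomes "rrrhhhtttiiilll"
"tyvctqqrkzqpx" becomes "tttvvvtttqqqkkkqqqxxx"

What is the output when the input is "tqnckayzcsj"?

tttnnnkkkyyycccjjj

The pattern: keep every other character starting from the first (positions 1st, 3rd, 5th, ...), then repeat every character 3 times.
For "tqnckayzcsj", step one produces "tnkycj"; step two turns that into "tttnnnkkkyyycccjjj".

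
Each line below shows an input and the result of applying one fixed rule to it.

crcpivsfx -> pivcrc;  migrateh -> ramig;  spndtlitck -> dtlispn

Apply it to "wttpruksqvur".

The rule is to delete the last 3 characters, then move the first 3 characters to the end (rotate left by 3).
On "wttpruksqvur": the first step gives "wttpruksq", and the second then gives "pruksqwtt".

pruksqwtt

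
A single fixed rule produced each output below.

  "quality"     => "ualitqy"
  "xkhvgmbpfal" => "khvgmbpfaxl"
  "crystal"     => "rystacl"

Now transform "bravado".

Rule — swap the first and last characters, then move the first character to the end.
Starting from "bravado": after the first operation, "oravadb"; after the second, "ravadbo".

ravadbo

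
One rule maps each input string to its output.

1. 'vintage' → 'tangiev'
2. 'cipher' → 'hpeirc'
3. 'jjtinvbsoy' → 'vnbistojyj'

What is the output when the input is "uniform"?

The rule is to take characters alternately from the front and the back (1st, last, 2nd, 2nd-last, ...), then reverse the string.
For "uniform", step one produces "umnriof"; step two turns that into "foirnmu".
(Check on "cipher": → "crieph" → "hpeirc" ✓)

foirnmu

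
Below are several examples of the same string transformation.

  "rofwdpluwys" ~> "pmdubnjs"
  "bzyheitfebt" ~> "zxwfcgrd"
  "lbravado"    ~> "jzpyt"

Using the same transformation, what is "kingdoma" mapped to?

igleb

The rule is to shift every letter 2 places backward in the alphabet (wrapping around), then delete the last 3 characters.
For "kingdoma", step one produces "iglebmky"; step two turns that into "igleb".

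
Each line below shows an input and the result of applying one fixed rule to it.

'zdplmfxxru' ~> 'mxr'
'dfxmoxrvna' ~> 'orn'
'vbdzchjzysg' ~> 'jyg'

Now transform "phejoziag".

oig

Rule — keep every other character starting from the first (positions 1st, 3rd, 5th, ...), then keep only the last 3 characters.
Working it through for "phejoziag": intermediate "peoig", final "oig".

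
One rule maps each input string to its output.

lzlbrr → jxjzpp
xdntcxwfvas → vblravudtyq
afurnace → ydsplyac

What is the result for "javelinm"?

Rule — shift every letter 2 places backward in the alphabet (wrapping around).
Doing the same to "javelinm": "hytcjglk".

hytcjglk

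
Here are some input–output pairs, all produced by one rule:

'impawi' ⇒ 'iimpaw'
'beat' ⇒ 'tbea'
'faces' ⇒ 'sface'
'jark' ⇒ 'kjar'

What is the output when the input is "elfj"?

jelf

Rule — move the last character to the front.
"elfj" → "jelf".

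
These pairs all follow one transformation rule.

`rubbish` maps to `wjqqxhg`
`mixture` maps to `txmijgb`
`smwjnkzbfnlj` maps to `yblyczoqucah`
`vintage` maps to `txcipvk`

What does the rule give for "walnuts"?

hpacjil

In each case the input is transformed by: swap the first and last characters, then shift every letter 11 places backward in the alphabet (wrapping around).
For "walnuts", step one produces "salnutw"; step two turns that into "hpacjil".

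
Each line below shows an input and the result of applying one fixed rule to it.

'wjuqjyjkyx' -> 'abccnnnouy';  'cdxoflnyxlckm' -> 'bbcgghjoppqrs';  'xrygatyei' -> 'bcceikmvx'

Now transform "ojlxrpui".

The pattern: shift every letter 4 places forward in the alphabet (wrapping around), then sort the characters into alphabetical order.
Applying both steps to "ojlxrpui": "snpbvtym", then "bmnpstvy".

bmnpstvy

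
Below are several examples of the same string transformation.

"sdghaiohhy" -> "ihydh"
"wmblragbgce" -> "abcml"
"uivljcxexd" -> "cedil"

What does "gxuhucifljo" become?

cfjxh

The pattern: keep every other character starting from the second (positions 2nd, 4th, 6th, ...), then move the last 3 characters to the front (rotate right by 3).
Working it through for "gxuhucifljo": intermediate "xhcfj", final "cfjxh".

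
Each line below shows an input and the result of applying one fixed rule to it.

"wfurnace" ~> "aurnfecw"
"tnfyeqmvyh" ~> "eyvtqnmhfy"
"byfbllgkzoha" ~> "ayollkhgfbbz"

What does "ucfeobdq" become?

bqofedcu

Looking at the pairs, the operation is to sort the characters into reverse alphabetical order, then swap the first and last characters.
For "ucfeobdq", step one produces "uqofedcb"; step two turns that into "bqofedcu".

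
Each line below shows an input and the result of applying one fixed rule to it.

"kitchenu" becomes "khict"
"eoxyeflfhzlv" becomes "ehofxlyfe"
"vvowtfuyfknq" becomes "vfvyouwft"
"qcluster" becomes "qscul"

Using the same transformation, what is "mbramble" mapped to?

Looking at the pairs, the operation is to delete the last 3 characters, then take characters alternately from the front and the back (1st, last, 2nd, 2nd-last, ...).
Doing the same to "mbramble": "mmbar".

mmbar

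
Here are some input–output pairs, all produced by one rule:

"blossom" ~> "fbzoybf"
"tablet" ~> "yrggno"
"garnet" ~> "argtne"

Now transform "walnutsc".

In each case the input is transformed by: shift every letter 13 places forward in the alphabet (wrapping around) — i.e. ROT13, then move the last 3 characters to the front (rotate right by 3).
"walnutsc" → "jnyahgfp" → "gfpjnyah".

gfpjnyah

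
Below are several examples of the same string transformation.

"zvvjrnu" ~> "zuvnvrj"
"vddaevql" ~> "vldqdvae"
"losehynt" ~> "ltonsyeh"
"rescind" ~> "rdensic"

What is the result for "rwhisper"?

The rule is to take characters alternately from the front and the back (1st, last, 2nd, 2nd-last, ...).
For "rwhisper" the result is "rrwehpis".

rrwehpis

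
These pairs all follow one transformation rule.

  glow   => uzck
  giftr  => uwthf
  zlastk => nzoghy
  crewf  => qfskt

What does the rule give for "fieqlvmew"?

In each case the input is transformed by: shift every letter 12 places backward in the alphabet (wrapping around).
Applying that to "fieqlvmew" gives "twsezjask".

twsezjask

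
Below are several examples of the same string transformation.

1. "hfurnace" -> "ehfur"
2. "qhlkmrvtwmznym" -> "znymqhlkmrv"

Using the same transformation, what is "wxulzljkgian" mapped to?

ianwxulzl

The transformation: swap the front and back halves of the string, then delete the first 3 characters.
"wxulzljkgian" → "jkgianwxulzl" → "ianwxulzl".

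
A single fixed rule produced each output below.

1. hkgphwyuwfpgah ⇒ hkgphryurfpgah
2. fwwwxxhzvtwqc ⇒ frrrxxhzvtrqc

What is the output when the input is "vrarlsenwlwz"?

vrarlsenrlrz

Rule — replace every "w" with "r".
Applying that to "vrarlsenwlwz" gives "vrarlsenrlrz".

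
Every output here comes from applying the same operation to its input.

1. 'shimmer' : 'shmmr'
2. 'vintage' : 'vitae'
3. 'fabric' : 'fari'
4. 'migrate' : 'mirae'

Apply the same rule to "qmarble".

qmrbe

Each output is the input with this applied: double every character, then keep one character in every 3, starting at position 1 (positions 1st, 4th, 7th, ...).
"qmarble" → "qqmmaarrbbllee" → "qmrbe".
(Check on "shimmer": → "sshhiimmmmeerr" → "shmmr" ✓)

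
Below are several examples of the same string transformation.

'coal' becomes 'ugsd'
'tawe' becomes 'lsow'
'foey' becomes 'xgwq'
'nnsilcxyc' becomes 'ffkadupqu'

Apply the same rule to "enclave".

wfudsnw

Looking at the pairs, the operation is to shift every letter 8 places backward in the alphabet (wrapping around).
On "enclave" that produces "wfudsnw".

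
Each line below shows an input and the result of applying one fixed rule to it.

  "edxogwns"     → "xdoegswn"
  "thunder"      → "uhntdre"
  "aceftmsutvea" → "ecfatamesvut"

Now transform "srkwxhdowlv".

What's happening: move the first 2 characters to the end (rotate left by 2), then take characters alternately from the front and the back (1st, last, 2nd, 2nd-last, ...).
Applying both steps to "srkwxhdowlv": "kwxhdowlvsr", then "krwsxvhldwo".
(Check on "thunder": → "underth" → "uhntdre" ✓)

krwsxvhldwo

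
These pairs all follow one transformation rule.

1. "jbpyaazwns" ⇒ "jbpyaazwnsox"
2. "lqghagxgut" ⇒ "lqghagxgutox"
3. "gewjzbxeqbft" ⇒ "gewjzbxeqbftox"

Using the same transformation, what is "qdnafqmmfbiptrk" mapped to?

The rule is to append "ox".
Applying that to "qdnafqmmfbiptrk" gives "qdnafqmmfbiptrkox".

qdnafqmmfbiptrkox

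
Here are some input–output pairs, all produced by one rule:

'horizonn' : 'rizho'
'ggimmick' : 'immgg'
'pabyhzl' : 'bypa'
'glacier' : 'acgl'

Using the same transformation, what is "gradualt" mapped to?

adugr

The pattern: delete the last 3 characters, then move the first 2 characters to the end (rotate left by 2).
On "gradualt": the first step gives "gradu", and the second then gives "adugr".
(Check on "pabyhzl": → "paby" → "bypa" ✓)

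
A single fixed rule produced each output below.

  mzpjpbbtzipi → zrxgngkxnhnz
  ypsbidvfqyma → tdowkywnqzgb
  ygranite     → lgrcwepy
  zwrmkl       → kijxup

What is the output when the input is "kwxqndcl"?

lbajiuvo

Rule — shift every letter 2 places backward in the alphabet (wrapping around), then swap the front and back halves of the string.
"kwxqndcl" → "iuvolbaj" → "lbajiuvo".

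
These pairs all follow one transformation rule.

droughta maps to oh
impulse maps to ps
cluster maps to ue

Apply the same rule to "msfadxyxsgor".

What's happening: keep one character in every 3, starting at position 3 (positions 3rd, 6th, 9th, ...).
Doing the same to "msfadxyxsgor": "fxsr".

fxsr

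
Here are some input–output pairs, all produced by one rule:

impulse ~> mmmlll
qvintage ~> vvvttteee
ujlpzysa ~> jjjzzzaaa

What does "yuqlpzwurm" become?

Looking at the pairs, the operation is to keep one character in every 3, starting at position 2 (positions 2nd, 5th, 8th, ...), then repeat every character 3 times.
Starting from "yuqlpzwurm": after the first operation, "upu"; after the second, "uuupppuuu".

uuupppuuu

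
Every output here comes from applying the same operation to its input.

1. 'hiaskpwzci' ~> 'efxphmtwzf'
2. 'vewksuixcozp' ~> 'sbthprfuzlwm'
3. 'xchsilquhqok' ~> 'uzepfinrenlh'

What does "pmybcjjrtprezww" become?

The transformation: shift every letter 3 places backward in the alphabet (wrapping around).
Doing the same to "pmybcjjrtprezww": "mjvyzggoqmobwtt".

mjvyzggoqmobwtt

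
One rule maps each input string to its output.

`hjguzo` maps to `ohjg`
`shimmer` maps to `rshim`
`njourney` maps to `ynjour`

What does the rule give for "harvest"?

tharv

Each output is the input with this applied: move the last character to the front, then delete the last 2 characters.
On "harvest": the first step gives "tharves", and the second then gives "tharv".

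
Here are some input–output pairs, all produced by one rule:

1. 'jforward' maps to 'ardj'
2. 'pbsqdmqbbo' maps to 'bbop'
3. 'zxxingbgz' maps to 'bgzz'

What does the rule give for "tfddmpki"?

pkit

In each case the input is transformed by: move the last 3 characters to the front (rotate right by 3), then keep only the first 4 characters.
"tfddmpki" → "pkitfddm" → "pkit".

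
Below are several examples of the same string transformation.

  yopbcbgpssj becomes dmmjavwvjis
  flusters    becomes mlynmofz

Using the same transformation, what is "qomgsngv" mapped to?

The transformation: reverse the string, then shift every letter 6 places backward in the alphabet (wrapping around).
For "qomgsngv", step one produces "vgnsgmoq"; step two turns that into "pahmagik".

pahmagik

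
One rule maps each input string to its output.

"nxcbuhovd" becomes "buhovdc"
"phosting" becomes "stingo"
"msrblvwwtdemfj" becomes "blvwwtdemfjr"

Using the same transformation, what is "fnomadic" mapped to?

madico

The pattern: delete the first 2 characters, then move the first character to the end.
Starting from "fnomadic": after the first operation, "omadic"; after the second, "madico".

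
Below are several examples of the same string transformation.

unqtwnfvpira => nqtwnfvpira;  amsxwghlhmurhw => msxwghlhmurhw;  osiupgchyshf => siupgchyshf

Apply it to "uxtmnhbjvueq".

The rule is to delete the first character.
"uxtmnhbjvueq" → "xtmnhbjvueq".

xtmnhbjvueq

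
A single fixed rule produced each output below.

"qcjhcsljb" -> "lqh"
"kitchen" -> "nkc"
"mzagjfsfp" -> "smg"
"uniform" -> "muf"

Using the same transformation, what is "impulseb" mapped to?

eiu

What's happening: keep one character in every 3, starting at position 1 (positions 1st, 4th, 7th, ...), then move the last character to the front.
Working it through for "impulseb": intermediate "iue", final "eiu".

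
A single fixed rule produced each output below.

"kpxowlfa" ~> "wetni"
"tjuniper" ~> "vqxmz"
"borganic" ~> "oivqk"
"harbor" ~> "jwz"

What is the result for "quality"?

tqbg

Rule — delete the first 3 characters, then shift every letter 8 places forward in the alphabet (wrapping around).
On "quality": the first step gives "lity", and the second then gives "tqbg".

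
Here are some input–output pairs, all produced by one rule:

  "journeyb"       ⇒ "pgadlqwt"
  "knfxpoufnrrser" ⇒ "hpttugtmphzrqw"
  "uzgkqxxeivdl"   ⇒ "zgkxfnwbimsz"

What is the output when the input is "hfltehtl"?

gjvnjhnv

Looking at the pairs, the operation is to shift every letter 2 places forward in the alphabet (wrapping around), then swap the front and back halves of the string.
On "hfltehtl": the first step gives "jhnvgjvn", and the second then gives "gjvnjhnv".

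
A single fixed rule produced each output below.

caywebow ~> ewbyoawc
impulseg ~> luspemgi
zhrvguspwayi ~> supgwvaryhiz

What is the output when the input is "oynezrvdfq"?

rzvednfyqo

The transformation: swap the front and back halves of the string, then take characters alternately from the front and the back (1st, last, 2nd, 2nd-last, ...).
Starting from "oynezrvdfq": after the first operation, "rvdfqoynez"; after the second, "rzvednfyqo".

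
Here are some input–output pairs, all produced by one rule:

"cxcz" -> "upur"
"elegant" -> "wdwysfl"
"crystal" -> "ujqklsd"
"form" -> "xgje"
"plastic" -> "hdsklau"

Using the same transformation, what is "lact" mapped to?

In each case the input is transformed by: shift every letter 8 places backward in the alphabet (wrapping around).
So "lact" becomes "dsul".

dsul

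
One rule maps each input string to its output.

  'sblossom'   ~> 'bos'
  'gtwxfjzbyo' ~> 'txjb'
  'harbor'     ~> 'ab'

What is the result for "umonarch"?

Each output is the input with this applied: keep every other character starting from the second (positions 2nd, 4th, 6th, ...), then delete the last character.
Working it through for "umonarch": intermediate "mnrh", final "mnr".

mnr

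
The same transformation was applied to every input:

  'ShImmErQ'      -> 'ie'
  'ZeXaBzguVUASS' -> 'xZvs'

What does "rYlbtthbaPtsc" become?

In each case the input is transformed by: flip the case of every letter, then keep one character in every 3, starting at position 3 (positions 3rd, 6th, 9th, ...).
On "rYlbtthbaPtsc": the first step gives "RyLBTTHBApTSC", and the second then gives "LTAS".

LTAS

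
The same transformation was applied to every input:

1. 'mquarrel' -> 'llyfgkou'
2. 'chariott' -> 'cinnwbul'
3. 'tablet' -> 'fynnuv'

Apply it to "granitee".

cnyyaluh

The transformation: swap the front and back halves of the string, then shift every letter 6 places backward in the alphabet (wrapping around).
Working it through for "granitee": intermediate "iteegran", final "cnyyaluh".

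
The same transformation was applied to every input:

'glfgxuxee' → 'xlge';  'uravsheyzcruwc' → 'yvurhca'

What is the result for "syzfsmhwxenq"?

ywsnhe

In each case the input is transformed by: sort the characters into reverse alphabetical order, then keep every other character starting from the second (positions 2nd, 4th, 6th, ...).
For "syzfsmhwxenq", step one produces "zyxwssqnmhfe"; step two turns that into "ywsnhe".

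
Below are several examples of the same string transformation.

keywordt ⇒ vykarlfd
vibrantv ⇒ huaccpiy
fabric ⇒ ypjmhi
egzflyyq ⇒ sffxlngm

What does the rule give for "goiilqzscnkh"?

gzjuronvppsx

Each output is the input with this applied: shift every letter 7 places forward in the alphabet (wrapping around), then swap the front and back halves of the string.
"goiilqzscnkh" → "nvppsxgzjuro" → "gzjuronvppsx".
(Check on "vibrantv": → "cpiyhuac" → "huaccpiy" ✓)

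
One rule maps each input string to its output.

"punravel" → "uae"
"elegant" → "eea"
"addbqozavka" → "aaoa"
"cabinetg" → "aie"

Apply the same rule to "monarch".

The pattern: move the last character to the front, then keep only the vowels.
Applying that to "monarch" gives "oa".

oa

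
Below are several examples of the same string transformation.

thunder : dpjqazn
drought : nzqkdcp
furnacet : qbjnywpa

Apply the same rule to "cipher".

eydlna

Each output is the input with this applied: shift every letter 4 places backward in the alphabet (wrapping around), then swap each adjacent pair of characters (1↔2, 3↔4, ...).
"cipher" → "yeldan" → "eydlna".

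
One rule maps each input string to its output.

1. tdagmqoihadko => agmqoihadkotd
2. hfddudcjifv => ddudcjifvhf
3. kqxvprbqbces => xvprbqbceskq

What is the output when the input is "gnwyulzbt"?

wyulzbtgn

Looking at the pairs, the operation is to move the first 2 characters to the end (rotate left by 2).
"gnwyulzbt" → "wyulzbtgn".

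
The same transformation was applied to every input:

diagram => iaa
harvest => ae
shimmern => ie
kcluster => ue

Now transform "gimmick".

The rule is to keep only the vowels.
Applying that to "gimmick" gives "ii".

ii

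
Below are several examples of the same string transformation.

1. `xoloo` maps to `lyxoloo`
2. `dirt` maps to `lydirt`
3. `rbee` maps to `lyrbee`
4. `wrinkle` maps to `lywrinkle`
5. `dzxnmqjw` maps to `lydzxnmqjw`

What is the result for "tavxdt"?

Rule — prepend "ly".
On "tavxdt" that produces "lytavxdt".

lytavxdt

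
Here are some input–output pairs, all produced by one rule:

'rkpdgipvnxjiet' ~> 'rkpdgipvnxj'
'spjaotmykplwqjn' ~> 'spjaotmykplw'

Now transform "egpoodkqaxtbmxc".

egpoodkqaxtb

Rule — delete the last 3 characters.
Doing the same to "egpoodkqaxtbmxc": "egpoodkqaxtb".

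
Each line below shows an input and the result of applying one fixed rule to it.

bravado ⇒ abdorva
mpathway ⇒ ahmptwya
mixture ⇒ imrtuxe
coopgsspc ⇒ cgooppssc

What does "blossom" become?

lmoossb

In each case the input is transformed by: sort the characters into alphabetical order, then move the first character to the end.
For "blossom", step one produces "blmooss"; step two turns that into "lmoossb".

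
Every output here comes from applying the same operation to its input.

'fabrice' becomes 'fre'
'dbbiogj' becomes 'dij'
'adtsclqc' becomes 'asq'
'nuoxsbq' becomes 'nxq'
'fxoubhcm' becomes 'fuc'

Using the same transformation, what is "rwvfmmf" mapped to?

The transformation: keep one character in every 3, starting at position 1 (positions 1st, 4th, 7th, ...).
"rwvfmmf" → "rff".

rff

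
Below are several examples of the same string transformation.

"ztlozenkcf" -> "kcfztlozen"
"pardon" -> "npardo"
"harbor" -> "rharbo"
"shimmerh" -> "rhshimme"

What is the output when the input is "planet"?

Rule — move the first 2 characters to the end (rotate left by 2), then swap the front and back halves of the string.
Working it through for "planet": intermediate "anetpl", final "tplane".

tplane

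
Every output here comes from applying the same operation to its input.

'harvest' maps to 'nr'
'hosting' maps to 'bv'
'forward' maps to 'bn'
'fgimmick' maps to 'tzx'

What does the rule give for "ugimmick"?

The pattern: shift every letter 13 places forward in the alphabet (wrapping around) — i.e. ROT13, then keep one character in every 3, starting at position 2 (positions 2nd, 5th, 8th, ...).
Applying both steps to "ugimmick": "htvzzvpx", then "tzx".

tzx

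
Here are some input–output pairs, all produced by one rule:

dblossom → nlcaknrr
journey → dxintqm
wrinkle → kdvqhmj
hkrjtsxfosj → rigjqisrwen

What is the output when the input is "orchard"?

In each case the input is transformed by: move the last 2 characters to the front (rotate right by 2), then shift every letter 1 place backward in the alphabet (wrapping around).
Working it through for "orchard": intermediate "rdorcha", final "qcnqbgz".

qcnqbgz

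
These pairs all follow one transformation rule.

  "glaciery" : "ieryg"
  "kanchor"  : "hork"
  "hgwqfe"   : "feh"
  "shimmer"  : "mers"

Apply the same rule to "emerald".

What's happening: move the first character to the end, then delete the first 3 characters.
For "emerald", step one produces "meralde"; step two turns that into "alde".

alde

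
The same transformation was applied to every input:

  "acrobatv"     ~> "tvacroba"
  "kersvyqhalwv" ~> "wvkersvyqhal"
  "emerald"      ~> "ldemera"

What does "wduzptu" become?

The transformation: move the last 2 characters to the front (rotate right by 2).
On "wduzptu" that produces "tuwduzp".

tuwduzp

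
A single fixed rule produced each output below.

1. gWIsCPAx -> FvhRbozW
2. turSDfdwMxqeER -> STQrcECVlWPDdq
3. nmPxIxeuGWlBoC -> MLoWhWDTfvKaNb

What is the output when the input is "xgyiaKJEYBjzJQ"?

WFXHZjidxaIYip

In each case the input is transformed by: shift every letter 1 place backward in the alphabet (wrapping around), then flip the case of every letter.
For "xgyiaKJEYBjzJQ", step one produces "wfxhzJIDXAiyIP"; step two turns that into "WFXHZjidxaIYip".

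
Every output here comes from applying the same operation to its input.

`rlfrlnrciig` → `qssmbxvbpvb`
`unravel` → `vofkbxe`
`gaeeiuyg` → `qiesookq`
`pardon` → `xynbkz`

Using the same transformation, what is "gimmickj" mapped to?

tumswwsq

The pattern: shift every letter 10 places forward in the alphabet (wrapping around), then reverse the string.
For "gimmickj", step one produces "qswwsmut"; step two turns that into "tumswwsq".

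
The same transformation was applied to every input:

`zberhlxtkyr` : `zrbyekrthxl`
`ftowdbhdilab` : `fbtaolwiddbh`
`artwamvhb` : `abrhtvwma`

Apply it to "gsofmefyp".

gpsyoffem

In each case the input is transformed by: take characters alternately from the front and the back (1st, last, 2nd, 2nd-last, ...).
On "gsofmefyp" that produces "gpsyoffem".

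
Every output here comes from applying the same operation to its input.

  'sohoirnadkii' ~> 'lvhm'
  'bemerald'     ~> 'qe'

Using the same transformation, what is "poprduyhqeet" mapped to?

tyux

In each case the input is transformed by: keep one character in every 3, starting at position 3 (positions 3rd, 6th, 9th, ...), then shift every letter 4 places forward in the alphabet (wrapping around).
Applying both steps to "poprduyhqeet": "puqt", then "tyux".
(Check on "bemerald": → "ma" → "qe" ✓)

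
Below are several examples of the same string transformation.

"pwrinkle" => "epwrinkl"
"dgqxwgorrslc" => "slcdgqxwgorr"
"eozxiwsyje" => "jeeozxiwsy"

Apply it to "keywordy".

Looking at the pairs, the operation is to swap the front and back halves of the string, then move the first 3 characters to the end (rotate left by 3).
Starting from "keywordy": after the first operation, "ordykeyw"; after the second, "ykeyword".

ykeyword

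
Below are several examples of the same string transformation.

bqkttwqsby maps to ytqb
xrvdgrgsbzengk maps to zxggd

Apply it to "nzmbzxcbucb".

nccb

What's happening: keep one character in every 3, starting at position 1 (positions 1st, 4th, 7th, ...), then sort the characters into reverse alphabetical order.
On "nzmbzxcbucb": the first step gives "nbcc", and the second then gives "nccb".
(Check on "bqkttwqsby": → "btqy" → "ytqb" ✓)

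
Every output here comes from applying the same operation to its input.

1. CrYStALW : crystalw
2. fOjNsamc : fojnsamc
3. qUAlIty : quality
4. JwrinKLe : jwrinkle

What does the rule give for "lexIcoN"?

In each case the input is transformed by: convert every letter to lowercase.
"lexIcoN" → "lexicon".

lexicon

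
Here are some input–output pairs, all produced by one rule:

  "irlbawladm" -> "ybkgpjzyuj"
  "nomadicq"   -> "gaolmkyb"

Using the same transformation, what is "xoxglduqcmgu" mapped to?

In each case the input is transformed by: shift every letter 2 places backward in the alphabet (wrapping around), then move the last 3 characters to the front (rotate right by 3).
Starting from "xoxglduqcmgu": after the first operation, "vmvejbsoakes"; after the second, "kesvmvejbsoa".

kesvmvejbsoa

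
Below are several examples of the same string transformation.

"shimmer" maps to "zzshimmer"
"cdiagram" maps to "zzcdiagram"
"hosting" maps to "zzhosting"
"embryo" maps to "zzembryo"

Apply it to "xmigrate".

Looking at the pairs, the operation is to prepend "zz".
For "xmigrate" the result is "zzxmigrate".

zzxmigrate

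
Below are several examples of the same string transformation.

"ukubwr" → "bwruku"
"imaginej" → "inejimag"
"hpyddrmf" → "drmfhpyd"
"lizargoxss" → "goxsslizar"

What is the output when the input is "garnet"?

netgar

The pattern: swap the front and back halves of the string.
On "garnet" that produces "netgar".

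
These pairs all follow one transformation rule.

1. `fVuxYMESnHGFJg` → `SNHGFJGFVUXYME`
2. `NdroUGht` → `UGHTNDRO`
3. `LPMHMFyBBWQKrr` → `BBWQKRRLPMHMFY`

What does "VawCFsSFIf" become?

Looking at the pairs, the operation is to swap the front and back halves of the string, then convert every letter to uppercase.
Doing the same to "VawCFsSFIf": "SSFIFVAWCF".

SSFIFVAWCF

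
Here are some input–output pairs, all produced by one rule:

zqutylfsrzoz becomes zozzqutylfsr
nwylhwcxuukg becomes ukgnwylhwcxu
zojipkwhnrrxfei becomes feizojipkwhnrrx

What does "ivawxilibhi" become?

Each output is the input with this applied: move the last 3 characters to the front (rotate right by 3).
On "ivawxilibhi" that produces "bhiivawxili".

bhiivawxili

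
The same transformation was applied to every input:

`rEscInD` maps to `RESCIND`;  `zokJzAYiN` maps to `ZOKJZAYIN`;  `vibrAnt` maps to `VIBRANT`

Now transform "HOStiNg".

In each case the input is transformed by: convert every letter to uppercase.
On "HOStiNg" that produces "HOSTING".

HOSTING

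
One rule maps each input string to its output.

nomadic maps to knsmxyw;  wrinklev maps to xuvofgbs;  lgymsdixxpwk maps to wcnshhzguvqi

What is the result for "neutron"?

dbyxxoe

What's happening: shift every letter 10 places forward in the alphabet (wrapping around), then move the first 3 characters to the end (rotate left by 3).
"neutron" → "xoedbyx" → "dbyxxoe".
(Check on "nomadic": → "xywknsm" → "knsmxyw" ✓)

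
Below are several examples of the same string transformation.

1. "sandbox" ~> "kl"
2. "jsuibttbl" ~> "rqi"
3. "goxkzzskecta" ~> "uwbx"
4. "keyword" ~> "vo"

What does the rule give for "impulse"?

mp

Looking at the pairs, the operation is to keep one character in every 3, starting at position 3 (positions 3rd, 6th, 9th, ...), then shift every letter 3 places backward in the alphabet (wrapping around).
Starting from "impulse": after the first operation, "ps"; after the second, "mp".
(Check on "goxkzzskecta": → "xzea" → "uwbx" ✓)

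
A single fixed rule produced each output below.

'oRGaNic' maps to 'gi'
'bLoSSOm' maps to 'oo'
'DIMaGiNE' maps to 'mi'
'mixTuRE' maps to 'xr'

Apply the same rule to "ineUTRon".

er

Looking at the pairs, the operation is to keep one character in every 3, starting at position 3 (positions 3rd, 6th, 9th, ...), then convert every letter to lowercase.
Starting from "ineUTRon": after the first operation, "eR"; after the second, "er".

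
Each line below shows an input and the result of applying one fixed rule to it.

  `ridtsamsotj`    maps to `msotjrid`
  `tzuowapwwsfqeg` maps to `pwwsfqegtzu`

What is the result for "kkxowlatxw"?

atxwkkx

The pattern: move the first 3 characters to the end (rotate left by 3), then delete the first 3 characters.
So "kkxowlatxw" becomes "atxwkkx".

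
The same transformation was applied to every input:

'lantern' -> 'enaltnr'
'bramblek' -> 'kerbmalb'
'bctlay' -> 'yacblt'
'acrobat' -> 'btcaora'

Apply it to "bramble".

What's happening: swap each adjacent pair of characters (1↔2, 3↔4, ...), then move the last 2 characters to the front (rotate right by 2).
Starting from "bramble": after the first operation, "rbmalbe"; after the second, "berbmal".
(Check on "acrobat": → "caorabt" → "btcaora" ✓)

berbmal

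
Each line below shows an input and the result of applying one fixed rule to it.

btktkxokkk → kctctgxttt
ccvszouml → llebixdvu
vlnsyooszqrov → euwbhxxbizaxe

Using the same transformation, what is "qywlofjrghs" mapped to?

zhfuxosapqb

The rule is to shift every letter 9 places forward in the alphabet (wrapping around).
For "qywlofjrghs" the result is "zhfuxosapqb".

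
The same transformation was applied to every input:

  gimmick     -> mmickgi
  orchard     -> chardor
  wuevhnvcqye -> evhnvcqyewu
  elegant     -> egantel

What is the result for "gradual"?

The rule is to move the first 2 characters to the end (rotate left by 2).
On "gradual" that produces "adualgr".

adualgr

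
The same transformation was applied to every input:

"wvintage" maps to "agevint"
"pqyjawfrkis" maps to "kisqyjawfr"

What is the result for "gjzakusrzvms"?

In each case the input is transformed by: delete the first character, then move the last 3 characters to the front (rotate right by 3).
For "gjzakusrzvms", step one produces "jzakusrzvms"; step two turns that into "vmsjzakusrz".

vmsjzakusrz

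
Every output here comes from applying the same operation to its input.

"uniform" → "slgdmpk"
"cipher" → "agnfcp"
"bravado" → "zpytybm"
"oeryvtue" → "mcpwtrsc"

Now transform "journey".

In each case the input is transformed by: shift every letter 2 places backward in the alphabet (wrapping around).
For "journey" the result is "hmsplcw".

hmsplcw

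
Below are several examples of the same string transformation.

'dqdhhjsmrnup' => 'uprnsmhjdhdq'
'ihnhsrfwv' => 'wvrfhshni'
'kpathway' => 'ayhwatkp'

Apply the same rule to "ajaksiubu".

buiuksjaa

Each output is the input with this applied: reverse the string, then swap each adjacent pair of characters (1↔2, 3↔4, ...).
So "ajaksiubu" becomes "buiuksjaa".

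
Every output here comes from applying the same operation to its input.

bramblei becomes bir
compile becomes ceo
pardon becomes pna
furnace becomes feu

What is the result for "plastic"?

pcl

Looking at the pairs, the operation is to take characters alternately from the front and the back (1st, last, 2nd, 2nd-last, ...), then keep only the first 3 characters.
For "plastic", step one produces "pcliats"; step two turns that into "pcl".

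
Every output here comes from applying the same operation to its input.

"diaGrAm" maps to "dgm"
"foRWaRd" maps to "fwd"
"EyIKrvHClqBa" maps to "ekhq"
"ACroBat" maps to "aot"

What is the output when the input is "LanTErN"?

In each case the input is transformed by: keep one character in every 3, starting at position 1 (positions 1st, 4th, 7th, ...), then convert every letter to lowercase.
For "LanTErN", step one produces "LTN"; step two turns that into "ltn".

ltn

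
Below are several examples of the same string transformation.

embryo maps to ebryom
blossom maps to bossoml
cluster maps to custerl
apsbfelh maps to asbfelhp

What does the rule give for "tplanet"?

Rule — move the first character to the end, then swap the first and last characters.
Starting from "tplanet": after the first operation, "planett"; after the second, "tlanetp".

tlanetp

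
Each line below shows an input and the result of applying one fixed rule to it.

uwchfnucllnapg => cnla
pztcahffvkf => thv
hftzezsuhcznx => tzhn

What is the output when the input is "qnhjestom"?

hsm

What's happening: keep one character in every 3, starting at position 3 (positions 3rd, 6th, 9th, ...).
Doing the same to "qnhjestom": "hsm".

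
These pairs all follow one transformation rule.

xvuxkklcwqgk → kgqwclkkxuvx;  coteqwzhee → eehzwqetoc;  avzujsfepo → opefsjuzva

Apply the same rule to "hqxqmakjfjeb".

bejfjkamqxqh

What's happening: reverse the string.
For "hqxqmakjfjeb" the result is "bejfjkamqxqh".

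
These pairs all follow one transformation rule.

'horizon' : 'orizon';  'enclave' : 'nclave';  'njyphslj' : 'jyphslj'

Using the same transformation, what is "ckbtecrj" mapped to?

kbtecrj

Looking at the pairs, the operation is to delete the first character.
On "ckbtecrj" that produces "kbtecrj".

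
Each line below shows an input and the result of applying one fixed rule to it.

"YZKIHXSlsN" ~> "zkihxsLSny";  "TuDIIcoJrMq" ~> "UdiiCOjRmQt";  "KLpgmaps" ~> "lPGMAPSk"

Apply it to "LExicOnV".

eXICoNvl

Each output is the input with this applied: move the first character to the end, then flip the case of every letter.
On "LExicOnV": the first step gives "ExicOnVL", and the second then gives "eXICoNvl".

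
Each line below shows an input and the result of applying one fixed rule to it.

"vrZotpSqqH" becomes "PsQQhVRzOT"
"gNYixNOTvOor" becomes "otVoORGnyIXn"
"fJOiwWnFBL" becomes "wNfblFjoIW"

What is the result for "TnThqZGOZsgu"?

gozSGUtNtHQz

The pattern: swap the front and back halves of the string, then flip the case of every letter.
Applying both steps to "TnThqZGOZsgu": "GOZsguTnThqZ", then "gozSGUtNtHQz".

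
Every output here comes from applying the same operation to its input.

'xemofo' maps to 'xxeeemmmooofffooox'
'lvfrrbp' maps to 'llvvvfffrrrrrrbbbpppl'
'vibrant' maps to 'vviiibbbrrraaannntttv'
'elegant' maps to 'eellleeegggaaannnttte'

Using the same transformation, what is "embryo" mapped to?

eemmmbbbrrryyyoooe

In each case the input is transformed by: repeat every character 3 times, then move the first character to the end.
For "embryo", step one produces "eeemmmbbbrrryyyooo"; step two turns that into "eemmmbbbrrryyyoooe".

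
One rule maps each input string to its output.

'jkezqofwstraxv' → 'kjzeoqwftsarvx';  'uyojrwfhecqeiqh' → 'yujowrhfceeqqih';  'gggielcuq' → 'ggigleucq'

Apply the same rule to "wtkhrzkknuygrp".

twhkzrkkungypr

Rule — swap each adjacent pair of characters (1↔2, 3↔4, ...).
For "wtkhrzkknuygrp" the result is "twhkzrkkungypr".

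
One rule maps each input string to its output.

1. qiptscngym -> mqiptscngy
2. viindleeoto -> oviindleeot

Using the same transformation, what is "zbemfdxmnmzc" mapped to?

Each output is the input with this applied: move the last character to the front.
On "zbemfdxmnmzc" that produces "czbemfdxmnmz".

czbemfdxmnmz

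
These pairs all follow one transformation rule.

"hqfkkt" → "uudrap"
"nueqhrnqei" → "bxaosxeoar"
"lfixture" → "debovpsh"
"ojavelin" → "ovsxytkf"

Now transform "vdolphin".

zrsxfnyv

Looking at the pairs, the operation is to shift every letter 10 places forward in the alphabet (wrapping around), then swap the front and back halves of the string.
Starting from "vdolphin": after the first operation, "fnyvzrsx"; after the second, "zrsxfnyv".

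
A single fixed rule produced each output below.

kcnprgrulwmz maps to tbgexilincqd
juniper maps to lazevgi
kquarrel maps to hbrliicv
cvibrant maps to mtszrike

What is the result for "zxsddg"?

Looking at the pairs, the operation is to shift every letter 9 places backward in the alphabet (wrapping around), then swap each adjacent pair of characters (1↔2, 3↔4, ...).
Working it through for "zxsddg": intermediate "qojuux", final "oqujxu".

oqujxu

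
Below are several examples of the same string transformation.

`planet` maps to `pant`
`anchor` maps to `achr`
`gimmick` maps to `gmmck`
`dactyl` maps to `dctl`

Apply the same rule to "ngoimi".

noii

In each case the input is transformed by: double every character, then keep one character in every 3, starting at position 2 (positions 2nd, 5th, 8th, ...).
"ngoimi" → "nnggooiimmii" → "noii".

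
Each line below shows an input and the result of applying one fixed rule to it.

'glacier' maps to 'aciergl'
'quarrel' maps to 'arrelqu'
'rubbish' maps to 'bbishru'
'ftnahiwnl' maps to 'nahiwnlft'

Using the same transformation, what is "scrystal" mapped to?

The pattern: move the first 2 characters to the end (rotate left by 2).
"scrystal" → "rystalsc".

rystalsc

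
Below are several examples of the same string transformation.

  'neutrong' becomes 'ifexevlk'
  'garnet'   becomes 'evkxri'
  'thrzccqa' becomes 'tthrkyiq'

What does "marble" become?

The transformation: shift every letter 9 places backward in the alphabet (wrapping around), then swap the front and back halves of the string.
On "marble": the first step gives "driscv", and the second then gives "scvdri".

scvdri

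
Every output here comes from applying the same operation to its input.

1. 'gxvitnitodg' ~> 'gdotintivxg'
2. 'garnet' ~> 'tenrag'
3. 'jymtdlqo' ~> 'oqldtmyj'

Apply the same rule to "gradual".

laudarg

In each case the input is transformed by: reverse the string.
Applying that to "gradual" gives "laudarg".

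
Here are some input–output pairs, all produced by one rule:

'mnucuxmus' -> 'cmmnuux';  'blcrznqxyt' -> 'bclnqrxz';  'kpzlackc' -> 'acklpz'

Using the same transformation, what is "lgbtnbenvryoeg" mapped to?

Looking at the pairs, the operation is to delete the last 2 characters, then sort the characters into alphabetical order.
For "lgbtnbenvryoeg" the result is "bbeglnnortvy".

bbeglnnortvy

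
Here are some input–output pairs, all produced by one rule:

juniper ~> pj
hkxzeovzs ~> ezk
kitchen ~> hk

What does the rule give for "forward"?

Looking at the pairs, the operation is to move the first 2 characters to the end (rotate left by 2), then keep one character in every 3, starting at position 3 (positions 3rd, 6th, 9th, ...).
Applying both steps to "forward": "rwardfo", then "af".

af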